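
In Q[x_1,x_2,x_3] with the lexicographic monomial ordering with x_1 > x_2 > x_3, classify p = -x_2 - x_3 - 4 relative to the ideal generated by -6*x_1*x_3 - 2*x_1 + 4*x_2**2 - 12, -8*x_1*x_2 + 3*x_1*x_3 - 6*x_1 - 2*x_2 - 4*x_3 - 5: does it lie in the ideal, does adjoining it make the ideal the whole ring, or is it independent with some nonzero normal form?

First compute the reduced Gröbner basis of I by Buchberger's algorithm.
f_1 = -6*x_1*x_3 - 2*x_1 + 4*x_2**2 - 12, LT = x_1*x_3.
f_2 = -8*x_1*x_2 + 3*x_1*x_3 - 6*x_1 - 2*x_2 - 4*x_3 - 5, LT = x_1*x_2.

S(f_1,f_2): lcm = x_1*x_2*x_3. S = 1/3*x_1*x_2 + 3/8*x_1*x_3**2 - 3/4*x_1*x_3 - 2/3*x_2**3 - 1/4*x_2*x_3 + 2*x_2 - 1/2*x_3**2 - 5/8*x_3.
  leading term x_1*x_2: subtract (-1/24)·f_2 from 1/3*x_1*x_2 + 3/8*x_1*x_3**2 - 3/4*x_1*x_3 - 2/3*x_2**3 - 1/4*x_2*x_3 + 2*x_2 - 1/2*x_3**2 - 5/8*x_3 → 3/8*x_1*x_3**2 - 5/8*x_1*x_3 - 1/4*x_1 - 2/3*x_2**3 - 1/4*x_2*x_3 + 23/12*x_2 - 1/2*x_3**2 - 19/24*x_3 - 5/24
  leading term x_1*x_3**2: subtract (-1/16*x_3)·f_1 from 3/8*x_1*x_3**2 - 5/8*x_1*x_3 - 1/4*x_1 - 2/3*x_2**3 - 1/4*x_2*x_3 + 23/12*x_2 - 1/2*x_3**2 - 19/24*x_3 - 5/24 → -3/4*x_1*x_3 - 1/4*x_1 - 2/3*x_2**3 + 1/4*x_2**2*x_3 - 1/4*x_2*x_3 + 23/12*x_2 - 1/2*x_3**2 - 37/24*x_3 - 5/24
  leading term x_1*x_3: subtract (1/8)·f_1 from -3/4*x_1*x_3 - 1/4*x_1 - 2/3*x_2**3 + 1/4*x_2**2*x_3 - 1/4*x_2*x_3 + 23/12*x_2 - 1/2*x_3**2 - 37/24*x_3 - 5/24 → -2/3*x_2**3 + 1/4*x_2**2*x_3 - 1/2*x_2**2 - 1/4*x_2*x_3 + 23/12*x_2 - 1/2*x_3**2 - 37/24*x_3 + 31/24
  leading term x_2**3: no divisor's leading term divides it; move -2/3*x_2**3 to the remainder.
  leading term x_2**2*x_3: no divisor's leading term divides it; move 1/4*x_2**2*x_3 to the remainder.
  leading term x_2**2: no divisor's leading term divides it; move -1/2*x_2**2 to the remainder.
  leading term x_2*x_3: no divisor's leading term divides it; move -1/4*x_2*x_3 to the remainder.
  leading term x_2: no divisor's leading term divides it; move 23/12*x_2 to the remainder.
  leading term x_3**2: no divisor's leading term divides it; move -1/2*x_3**2 to the remainder.
  leading term x_3: no divisor's leading term divides it; move -37/24*x_3 to the remainder.
  leading term 1: no divisor's leading term divides it; move 31/24 to the remainder.
  remainder -2/3*x_2**3 + 1/4*x_2**2*x_3 - 1/2*x_2**2 - 1/4*x_2*x_3 + 23/12*x_2 - 1/2*x_3**2 - 37/24*x_3 + 31/24 ≠ 0; add h_3 = -2/3*x_2**3 + 1/4*x_2**2*x_3 - 1/2*x_2**2 - 1/4*x_2*x_3 + 23/12*x_2 - 1/2*x_3**2 - 37/24*x_3 + 31/24 to the basis.

The other S-polynomials (S(f_1,h_3), S(f_2,h_3)) all reduce to 0 modulo the current basis, so we have a Gröbner basis.
Inter-reduce: drop elements whose leading term is divisible by another's, tail-reduce, and make monic.
Reduced Gröbner basis: {x_1*x_2 + 7/8*x_1 - 1/4*x_2**2 + 1/4*x_2 + 1/2*x_3 + 11/8, x_1*x_3 + 1/3*x_1 - 2/3*x_2**2 + 2, x_2**3 - 3/8*x_2**2*x_3 + 3/4*x_2**2 + 3/8*x_2*x_3 - 23/8*x_2 + 3/4*x_3**2 + 37/16*x_3 - 31/16}.
Label its elements g_1 = x_1*x_2 + 7/8*x_1 - 1/4*x_2**2 + 1/4*x_2 + 1/2*x_3 + 11/8, g_2 = x_1*x_3 + 1/3*x_1 - 2/3*x_2**2 + 2, g_3 = x_2**3 - 3/8*x_2**2*x_3 + 3/4*x_2**2 + 3/8*x_2*x_3 - 23/8*x_2 + 3/4*x_3**2 + 37/16*x_3 - 31/16.

Reduce p = -x_2 - x_3 - 4 modulo G:
  leading term x_2: no divisor's leading term divides it; move -x_2 to the remainder.
  leading term x_3: no divisor's leading term divides it; move -x_3 to the remainder.
  leading term 1: no divisor's leading term divides it; move -4 to the remainder.
  normal form = -x_2 - x_3 - 4.
The normal form is nonzero, so p ∉ I. Since p minus its normal form lies in I, I + (p) = I + (r) where r = -x_2 - x_3 - 4; decide whether this ideal is the whole ring.
Run Buchberger on G together with r (pairs among the g_i already reduce to 0 since G is a Gröbner basis):
g_1 = x_1*x_2 + 7/8*x_1 - 1/4*x_2**2 + 1/4*x_2 + 1/2*x_3 + 11/8, LT = x_1*x_2.
g_2 = x_1*x_3 + 1/3*x_1 - 2/3*x_2**2 + 2, LT = x_1*x_3.
g_3 = x_2**3 - 3/8*x_2**2*x_3 + 3/4*x_2**2 + 3/8*x_2*x_3 - 23/8*x_2 + 3/4*x_3**2 + 37/16*x_3 - 31/16, LT = x_2**3.
r = -x_2 - x_3 - 4, LT = x_2.

S(g_1,r): lcm = x_1*x_2. S = -x_1*x_3 - 25/8*x_1 - 1/4*x_2**2 + 1/4*x_2 + 1/2*x_3 + 11/8.
  leading term x_1*x_3: subtract (-1)·g_2 from -x_1*x_3 - 25/8*x_1 - 1/4*x_2**2 + 1/4*x_2 + 1/2*x_3 + 11/8 → -67/24*x_1 - 11/12*x_2**2 + 1/4*x_2 + 1/2*x_3 + 27/8
  leading term x_1: no divisor's leading term divides it; move -67/24*x_1 to the remainder.
  leading term x_2**2: subtract (11/12*x_2)·r from -11/12*x_2**2 + 1/4*x_2 + 1/2*x_3 + 27/8 → 11/12*x_2*x_3 + 47/12*x_2 + 1/2*x_3 + 27/8
  leading term x_2*x_3: subtract (-11/12*x_3)·r from 11/12*x_2*x_3 + 47/12*x_2 + 1/2*x_3 + 27/8 → 47/12*x_2 - 11/12*x_3**2 - 19/6*x_3 + 27/8
  leading term x_2: subtract (-47/12)·r from 47/12*x_2 - 11/12*x_3**2 - 19/6*x_3 + 27/8 → -11/12*x_3**2 - 85/12*x_3 - 295/24
  leading term x_3**2: no divisor's leading term divides it; move -11/12*x_3**2 to the remainder.
  leading term x_3: no divisor's leading term divides it; move -85/12*x_3 to the remainder.
  leading term 1: no divisor's leading term divides it; move -295/24 to the remainder.
  remainder -67/24*x_1 - 11/12*x_3**2 - 85/12*x_3 - 295/24 ≠ 0; add m_5 = -67/24*x_1 - 11/12*x_3**2 - 85/12*x_3 - 295/24 to the basis.

S(g_3,r): lcm = x_2**3. S = -11/8*x_2**2*x_3 - 13/4*x_2**2 + 3/8*x_2*x_3 - 23/8*x_2 + 3/4*x_3**2 + 37/16*x_3 - 31/16.
  leading term x_2**2*x_3: subtract (11/8*x_2*x_3)·r from -11/8*x_2**2*x_3 - 13/4*x_2**2 + 3/8*x_2*x_3 - 23/8*x_2 + 3/4*x_3**2 + 37/16*x_3 - 31/16 → -13/4*x_2**2 + 11/8*x_2*x_3**2 + 47/8*x_2*x_3 - 23/8*x_2 + 3/4*x_3**2 + 37/16*x_3 - 31/16
  leading term x_2**2: subtract (13/4*x_2)·r from -13/4*x_2**2 + 11/8*x_2*x_3**2 + 47/8*x_2*x_3 - 23/8*x_2 + 3/4*x_3**2 + 37/16*x_3 - 31/16 → 11/8*x_2*x_3**2 + 73/8*x_2*x_3 + 81/8*x_2 + 3/4*x_3**2 + 37/16*x_3 - 31/16
  leading term x_2*x_3**2: subtract (-11/8*x_3**2)·r from 11/8*x_2*x_3**2 + 73/8*x_2*x_3 + 81/8*x_2 + 3/4*x_3**2 + 37/16*x_3 - 31/16 → 73/8*x_2*x_3 + 81/8*x_2 - 11/8*x_3**3 - 19/4*x_3**2 + 37/16*x_3 - 31/16
  leading term x_2*x_3: subtract (-73/8*x_3)·r from 73/8*x_2*x_3 + 81/8*x_2 - 11/8*x_3**3 - 19/4*x_3**2 + 37/16*x_3 - 31/16 → 81/8*x_2 - 11/8*x_3**3 - 111/8*x_3**2 - 547/16*x_3 - 31/16
  leading term x_2: subtract (-81/8)·r from 81/8*x_2 - 11/8*x_3**3 - 111/8*x_3**2 - 547/16*x_3 - 31/16 → -11/8*x_3**3 - 111/8*x_3**2 - 709/16*x_3 - 679/16
  leading term x_3**3: no divisor's leading term divides it; move -11/8*x_3**3 to the remainder.
  leading term x_3**2: no divisor's leading term divides it; move -111/8*x_3**2 to the remainder.
  leading term x_3: no divisor's leading term divides it; move -709/16*x_3 to the remainder.
  leading term 1: no divisor's leading term divides it; move -679/16 to the remainder.
  remainder -11/8*x_3**3 - 111/8*x_3**2 - 709/16*x_3 - 679/16 ≠ 0; add m_6 = -11/8*x_3**3 - 111/8*x_3**2 - 709/16*x_3 - 679/16 to the basis.

The other S-polynomials (S(g_1,g_2), S(g_1,g_3), S(g_2,g_3), S(g_2,r), S(g_1,m_5), S(g_2,m_5), S(g_3,m_5), S(r,m_5), S(g_1,m_6), S(g_2,m_6), S(g_3,m_6), S(r,m_6), S(m_5,m_6)) all reduce to 0 modulo the current basis, so we have a Gröbner basis.
Inter-reduce: drop elements whose leading term is divisible by another's, tail-reduce, and make monic.
Reduced Gröbner basis: {x_1 + 22/67*x_3**2 + 170/67*x_3 + 295/67, x_2 + x_3 + 4, x_3**3 + 111/11*x_3**2 + 709/22*x_3 + 679/22}.
The reduced Gröbner basis of I + (p) is {x_1 + 22/67*x_3**2 + 170/67*x_3 + 295/67, x_2 + x_3 + 4, x_3**3 + 111/11*x_3**2 + 709/22*x_3 + 679/22} ≠ {1}, a proper ideal, so the enlarged system stays consistent: p is independent of I, with normal form -x_2 - x_3 - 4.

-x_2 - x_3 - 4 is independent of I; its normal form modulo I is -x_2 - x_3 - 4.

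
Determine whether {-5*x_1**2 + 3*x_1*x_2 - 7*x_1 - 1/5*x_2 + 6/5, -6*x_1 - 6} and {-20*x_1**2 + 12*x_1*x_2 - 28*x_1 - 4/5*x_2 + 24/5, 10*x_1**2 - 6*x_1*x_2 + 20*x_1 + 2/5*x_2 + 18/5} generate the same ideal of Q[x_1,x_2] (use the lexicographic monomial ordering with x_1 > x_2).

Yes, the ideals are equal.

For a fixed monomial order, each ideal has a unique reduced Gröbner basis; comparing bases decides equality.
Buchberger on the first generating set:
f_1 = -5*x_1**2 + 3*x_1*x_2 - 7*x_1 - 1/5*x_2 + 6/5, LT = x_1**2.
f_2 = -6*x_1 - 6, LT = x_1.

S(f_1,f_2): lcm = x_1**2. S = -3/5*x_1*x_2 + 2/5*x_1 + 1/25*x_2 - 6/25.
  leading term x_1*x_2: subtract (1/10*x_2)·f_2 from -3/5*x_1*x_2 + 2/5*x_1 + 1/25*x_2 - 6/25 → 2/5*x_1 + 16/25*x_2 - 6/25
  leading term x_1: subtract (-1/15)·f_2 from 2/5*x_1 + 16/25*x_2 - 6/25 → 16/25*x_2 - 16/25
  leading term x_2: no divisor's leading term divides it; move 16/25*x_2 to the remainder.
  leading term 1: no divisor's leading term divides it; move -16/25 to the remainder.
  remainder 16/25*x_2 - 16/25 ≠ 0; add g_3 = 16/25*x_2 - 16/25 to the basis.

The other S-polynomials (S(f_1,g_3), S(f_2,g_3)) all reduce to 0 modulo the current basis, so we have a Gröbner basis.
Inter-reduce: drop elements whose leading term is divisible by another's, tail-reduce, and make monic.
Reduced Gröbner basis: {x_1 + 1, x_2 - 1}.

Buchberger on the second generating set:
h_1 = -20*x_1**2 + 12*x_1*x_2 - 28*x_1 - 4/5*x_2 + 24/5, LT = x_1**2.
h_2 = 10*x_1**2 - 6*x_1*x_2 + 20*x_1 + 2/5*x_2 + 18/5, LT = x_1**2.

S(h_1,h_2): lcm = x_1**2. S = -3/5*x_1 - 3/5.
  leading term x_1: no divisor's leading term divides it; move -3/5*x_1 to the remainder.
  leading term 1: no divisor's leading term divides it; move -3/5 to the remainder.
  remainder -3/5*x_1 - 3/5 ≠ 0; add k_3 = -3/5*x_1 - 3/5 to the basis.

S(h_1,k_3): lcm = x_1**2. S = -3/5*x_1*x_2 + 2/5*x_1 + 1/25*x_2 - 6/25.
  leading term x_1*x_2: subtract (x_2)·k_3 from -3/5*x_1*x_2 + 2/5*x_1 + 1/25*x_2 - 6/25 → 2/5*x_1 + 16/25*x_2 - 6/25
  leading term x_1: subtract (-2/3)·k_3 from 2/5*x_1 + 16/25*x_2 - 6/25 → 16/25*x_2 - 16/25
  leading term x_2: no divisor's leading term divides it; move 16/25*x_2 to the remainder.
  leading term 1: no divisor's leading term divides it; move -16/25 to the remainder.
  remainder 16/25*x_2 - 16/25 ≠ 0; add k_4 = 16/25*x_2 - 16/25 to the basis.

The other S-polynomials (S(h_2,k_3), S(h_1,k_4), S(h_2,k_4), S(k_3,k_4)) all reduce to 0 modulo the current basis, so we have a Gröbner basis.
Inter-reduce: drop elements whose leading term is divisible by another's, tail-reduce, and make monic.
Reduced Gröbner basis: {x_1 + 1, x_2 - 1}.

These coincide, so the ideals are equal.
The choice of monomial ordering does not affect the verdict — as long as both bases are computed under the same ordering, their equality decides ideal equality.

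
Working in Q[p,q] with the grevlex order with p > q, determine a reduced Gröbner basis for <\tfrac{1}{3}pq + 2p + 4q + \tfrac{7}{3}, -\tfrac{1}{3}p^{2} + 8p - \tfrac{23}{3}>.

f_1 = \tfrac{1}{3}pq + 2p + 4q + \tfrac{7}{3}, LT = pq.
f_2 = -\tfrac{1}{3}p^{2} + 8p - \tfrac{23}{3}, LT = p^{2}.

S(f_1,f_2): lcm = p^{2}q. S = 6p^{2} + 36pq + 7p - 23q.
  reduce S modulo (f_1, f_2):
  remainder -65p - 455q - 390 ≠ 0; add g_3 = -65p - 455q - 390 to the basis.

S(f_1,g_3): lcm = pq. S = -7q^{2} + 6p + 6q + 7.
  reduce S modulo (f_1, f_2, g_3):
  remainder -7q^{2} - 36q - 29 ≠ 0; add g_4 = -7q^{2} - 36q - 29 to the basis.

The other S-polynomials (S(f_2,g_3), S(f_1,g_4), S(f_2,g_4), S(g_3,g_4)) all reduce to 0 modulo the current basis, so we have a Gröbner basis.
Inter-reduce: drop elements whose leading term is divisible by another's, tail-reduce, and make monic.

G = {q^{2} + \tfrac{36}{7}q + \tfrac{29}{7}, p + 7q + 6}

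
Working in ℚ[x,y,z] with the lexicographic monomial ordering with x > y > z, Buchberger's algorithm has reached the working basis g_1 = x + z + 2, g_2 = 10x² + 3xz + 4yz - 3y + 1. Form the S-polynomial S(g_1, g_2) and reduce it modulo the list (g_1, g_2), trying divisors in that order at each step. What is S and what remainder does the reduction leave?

S(g_1, g_2) = 7/10xz + 2x - ⅖yz + 3/10y - 1/10; remainder on division = -⅖yz + 3/10y - 7/10z² - 17/5z - 41/10.

lcm(LM(g_1), LM(g_2)) = x².
S = (lcm/LT(g_1))·g_1 − (lcm/LT(g_2))·g_2 = 7/10xz + 2x - ⅖yz + 3/10y - 1/10.
Reduce S modulo (g_1, g_2) in that order:
  leading term xz: subtract (7/10z)·g_1 from 7/10xz + 2x - ⅖yz + 3/10y - 1/10 → 2x - ⅖yz + 3/10y - 7/10z² - 7/5z - 1/10
  leading term x: subtract (2)·g_1 from 2x - ⅖yz + 3/10y - 7/10z² - 7/5z - 1/10 → -⅖yz + 3/10y - 7/10z² - 17/5z - 41/10
  leading term yz: no divisor's leading term divides it; move -⅖yz to the remainder.
  leading term y: no divisor's leading term divides it; move 3/10y to the remainder.
  leading term z²: no divisor's leading term divides it; move -7/10z² to the remainder.
  leading term z: no divisor's leading term divides it; move -17/5z to the remainder.
  leading term 1: no divisor's leading term divides it; move -41/10 to the remainder.
The remainder -⅖yz + 3/10y - 7/10z² - 17/5z - 41/10 is nonzero, so it would be added as the next basis element.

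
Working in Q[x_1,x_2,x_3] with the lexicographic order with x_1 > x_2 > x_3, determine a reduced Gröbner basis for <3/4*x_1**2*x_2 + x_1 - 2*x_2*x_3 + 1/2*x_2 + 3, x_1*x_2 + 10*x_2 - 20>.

f_1 = 3/4*x_1**2*x_2 + x_1 - 2*x_2*x_3 + 1/2*x_2 + 3, LT = x_1**2*x_2.
f_2 = x_1*x_2 + 10*x_2 - 20, LT = x_1*x_2.

S(f_1,f_2): lcm = x_1**2*x_2. S = -10*x_1*x_2 + 64/3*x_1 - 8/3*x_2*x_3 + 2/3*x_2 + 4.
  reduce S modulo (f_1, f_2):
  remainder 64/3*x_1 - 8/3*x_2*x_3 + 302/3*x_2 - 196 ≠ 0; add g_3 = 64/3*x_1 - 8/3*x_2*x_3 + 302/3*x_2 - 196 to the basis.

S(f_1,g_3): lcm = x_1**2*x_2. S = 1/8*x_1*x_2**2*x_3 - 151/32*x_1*x_2**2 + 147/16*x_1*x_2 + 4/3*x_1 - 8/3*x_2*x_3 + 2/3*x_2 + 4.
  reduce S modulo (f_1, f_2, g_3):
  remainder -5/4*x_2**2*x_3 + 755/16*x_2**2 - 1535/8*x_2 + 200 ≠ 0; add g_4 = -5/4*x_2**2*x_3 + 755/16*x_2**2 - 1535/8*x_2 + 200 to the basis.

The other S-polynomials (S(f_2,g_3), S(f_1,g_4), S(f_2,g_4), S(g_3,g_4)) all reduce to 0 modulo the current basis, so we have a Gröbner basis.
Inter-reduce: drop elements whose leading term is divisible by another's, tail-reduce, and make monic.

G = {x_1 - 1/8*x_2*x_3 + 151/32*x_2 - 147/16, x_2**2*x_3 - 151/4*x_2**2 + 307/2*x_2 - 160}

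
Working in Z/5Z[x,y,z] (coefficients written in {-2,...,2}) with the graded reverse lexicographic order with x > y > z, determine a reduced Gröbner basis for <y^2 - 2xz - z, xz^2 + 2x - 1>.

f_1 = y^2 - 2xz - z, LT = y^2.
f_2 = xz^2 + 2x - 1, LT = xz^2.

The S-polynomials (S(f_1,f_2)) all reduce to 0 modulo the current basis, so we have a Gröbner basis.

G = {xz^2 + 2x - 1, y^2 - 2xz - z}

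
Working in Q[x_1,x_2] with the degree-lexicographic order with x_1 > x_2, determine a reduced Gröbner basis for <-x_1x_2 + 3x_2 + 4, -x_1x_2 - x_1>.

f_1 = -x_1x_2 + 3x_2 + 4, LT = x_1x_2.
f_2 = -x_1x_2 - x_1, LT = x_1x_2.

S(f_1,f_2): lcm = x_1x_2. S = -x_1 - 3x_2 - 4.
  leading term x_1: no divisor's leading term divides it; move -x_1 to the remainder.
  leading term x_2: no divisor's leading term divides it; move -3x_2 to the remainder.
  leading term 1: no divisor's leading term divides it; move -4 to the remainder.
  remainder -x_1 - 3x_2 - 4 ≠ 0; add g_3 = -x_1 - 3x_2 - 4 to the basis.

S(f_1,g_3): lcm = x_1x_2. S = -3x_2^2 - 7x_2 - 4.
  leading term x_2^2: no divisor's leading term divides it; move -3x_2^2 to the remainder.
  leading term x_2: no divisor's leading term divides it; move -7x_2 to the remainder.
  leading term 1: no divisor's leading term divides it; move -4 to the remainder.
  remainder -3x_2^2 - 7x_2 - 4 ≠ 0; add g_4 = -3x_2^2 - 7x_2 - 4 to the basis.

The other S-polynomials (S(f_2,g_3), S(f_1,g_4), S(f_2,g_4), S(g_3,g_4)) all reduce to 0 modulo the current basis, so we have a Gröbner basis.
Inter-reduce: drop elements whose leading term is divisible by another's, tail-reduce, and make monic.

G = {x_2^2 + 7/3x_2 + 4/3, x_1 + 3x_2 + 4}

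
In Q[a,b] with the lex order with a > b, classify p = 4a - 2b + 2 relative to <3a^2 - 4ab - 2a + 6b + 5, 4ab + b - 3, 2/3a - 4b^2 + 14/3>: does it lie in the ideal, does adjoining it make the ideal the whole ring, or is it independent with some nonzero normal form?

4a - 2b + 2 lies in I (it reduces to 0).

First compute the reduced Gröbner basis of I by Buchberger's algorithm.
f_1 = 3a^2 - 4ab - 2a + 6b + 5, LT = a^2.
f_2 = 4ab + b - 3, LT = ab.
f_3 = 2/3a - 4b^2 + 14/3, LT = a.

S(f_1,f_2): lcm = a^2b. S = -4/3ab^2 - 11/12ab + 3/4a + 2b^2 + 5/3b.
  reduce S modulo (f_1, f_2, f_3):
  remainder 41/6b^2 + 43/48b - 95/16 ≠ 0; add h_4 = 41/6b^2 + 43/48b - 95/16 to the basis.

S(f_1,f_3): lcm = a^2. S = 6ab^2 - 4/3ab - 23/3a + 2b + 5/3.
  reduce S modulo (f_1, f_2, f_3, h_4):
  remainder 25703/1968b + 25703/1968 ≠ 0; add h_5 = 25703/1968b + 25703/1968 to the basis.

The other S-polynomials (S(f_2,f_3), S(f_1,h_4), S(f_2,h_4), S(f_3,h_4), S(f_1,h_5), S(f_2,h_5), S(f_3,h_5), S(h_4,h_5)) all reduce to 0 modulo the current basis, so we have a Gröbner basis.
Inter-reduce: drop elements whose leading term is divisible by another's, tail-reduce, and make monic.
Reduced Gröbner basis: {a + 1, b + 1}.
Label its elements g_1 = a + 1, g_2 = b + 1.

Reduce p = 4a - 2b + 2 modulo G:
  leading term a: subtract (4)·g_1 from 4a - 2b + 2 → -2b - 2
  leading term b: subtract (-2)·g_2 from -2b - 2 → 0
  normal form = 0.
Since the normal form is 0, p ∈ I.

Ideal membership is decidable via reduction modulo a Gröbner basis.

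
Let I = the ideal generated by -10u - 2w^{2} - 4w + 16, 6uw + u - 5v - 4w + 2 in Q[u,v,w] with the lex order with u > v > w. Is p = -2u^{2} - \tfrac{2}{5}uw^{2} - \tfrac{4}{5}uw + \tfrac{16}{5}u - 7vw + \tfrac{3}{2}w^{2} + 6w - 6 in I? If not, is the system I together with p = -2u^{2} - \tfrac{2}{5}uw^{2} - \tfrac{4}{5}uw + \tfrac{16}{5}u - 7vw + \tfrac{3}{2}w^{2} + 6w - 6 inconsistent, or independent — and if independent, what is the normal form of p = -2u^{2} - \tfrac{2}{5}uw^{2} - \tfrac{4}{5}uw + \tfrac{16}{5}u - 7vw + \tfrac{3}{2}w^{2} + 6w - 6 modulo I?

First compute the reduced Gröbner basis of I by Buchberger's algorithm.
f_1 = -10u - 2w^{2} - 4w + 16, LT = u.
f_2 = 6uw + u - 5v - 4w + 2, LT = uw.

S(f_1,f_2): lcm = uw. S = -\tfrac{1}{6}u + \tfrac{5}{6}v + \tfrac{1}{5}w^{3} + \tfrac{2}{5}w^{2} - \tfrac{14}{15}w - \tfrac{1}{3}.
  reduce S modulo (f_1, f_2):
  remainder \tfrac{5}{6}v + \tfrac{1}{5}w^{3} + \tfrac{13}{30}w^{2} - \tfrac{13}{15}w - \tfrac{3}{5} ≠ 0; add h_3 = \tfrac{5}{6}v + \tfrac{1}{5}w^{3} + \tfrac{13}{30}w^{2} - \tfrac{13}{15}w - \tfrac{3}{5} to the basis.

The other S-polynomials (S(f_1,h_3), S(f_2,h_3)) all reduce to 0 modulo the current basis, so we have a Gröbner basis.
Inter-reduce: drop elements whose leading term is divisible by another's, tail-reduce, and make monic.
Reduced Gröbner basis: {u + \tfrac{1}{5}w^{2} + \tfrac{2}{5}w - \tfrac{8}{5}, v + \tfrac{6}{25}w^{3} + \tfrac{13}{25}w^{2} - \tfrac{26}{25}w - \tfrac{18}{25}}.
Label its elements g_1 = u + \tfrac{1}{5}w^{2} + \tfrac{2}{5}w - \tfrac{8}{5}, g_2 = v + \tfrac{6}{25}w^{3} + \tfrac{13}{25}w^{2} - \tfrac{26}{25}w - \tfrac{18}{25}.

Reduce p = -2u^{2} - \tfrac{2}{5}uw^{2} - \tfrac{4}{5}uw + \tfrac{16}{5}u - 7vw + \tfrac{3}{2}w^{2} + 6w - 6 modulo G:
  leading term u^{2}: subtract (-2u)·g_1 from -2u^{2} - \tfrac{2}{5}uw^{2} - \tfrac{4}{5}uw + \tfrac{16}{5}u - 7vw + \tfrac{3}{2}w^{2} + 6w - 6 → -7vw + \tfrac{3}{2}w^{2} + 6w - 6
  leading term vw: subtract (-7w)·g_2 from -7vw + \tfrac{3}{2}w^{2} + 6w - 6 → \tfrac{42}{25}w^{4} + \tfrac{91}{25}w^{3} - \tfrac{289}{50}w^{2} + \tfrac{24}{25}w - 6
  leading term w^{4}: no divisor's leading term divides it; move \tfrac{42}{25}w^{4} to the remainder.
  leading term w^{3}: no divisor's leading term divides it; move \tfrac{91}{25}w^{3} to the remainder.
  leading term w^{2}: no divisor's leading term divides it; move -\tfrac{289}{50}w^{2} to the remainder.
  leading term w: no divisor's leading term divides it; move \tfrac{24}{25}w to the remainder.
  leading term 1: no divisor's leading term divides it; move -6 to the remainder.
  normal form = \tfrac{42}{25}w^{4} + \tfrac{91}{25}w^{3} - \tfrac{289}{50}w^{2} + \tfrac{24}{25}w - 6.
The normal form is nonzero, so p ∉ I. Since p minus its normal form lies in I, I + (p) = I + (r) where r = \tfrac{42}{25}w^{4} + \tfrac{91}{25}w^{3} - \tfrac{289}{50}w^{2} + \tfrac{24}{25}w - 6; decide whether this ideal is the whole ring.
Run Buchberger on G together with r (pairs among the g_i already reduce to 0 since G is a Gröbner basis):
g_1 = u + \tfrac{1}{5}w^{2} + \tfrac{2}{5}w - \tfrac{8}{5}, LT = u.
g_2 = v + \tfrac{6}{25}w^{3} + \tfrac{13}{25}w^{2} - \tfrac{26}{25}w - \tfrac{18}{25}, LT = v.
r = \tfrac{42}{25}w^{4} + \tfrac{91}{25}w^{3} - \tfrac{289}{50}w^{2} + \tfrac{24}{25}w - 6, LT = w^{4}.

The S-polynomials (S(g_1,g_2), S(g_1,r), S(g_2,r)) all reduce to 0 modulo the current basis, so we have a Gröbner basis.
Inter-reduce: drop elements whose leading term is divisible by another's, tail-reduce, and make monic.
Reduced Gröbner basis: {u + \tfrac{1}{5}w^{2} + \tfrac{2}{5}w - \tfrac{8}{5}, v + \tfrac{6}{25}w^{3} + \tfrac{13}{25}w^{2} - \tfrac{26}{25}w - \tfrac{18}{25}, w^{4} + \tfrac{13}{6}w^{3} - \tfrac{289}{84}w^{2} + \tfrac{4}{7}w - \tfrac{25}{7}}.
The reduced Gröbner basis of I + (p) is {u + \tfrac{1}{5}w^{2} + \tfrac{2}{5}w - \tfrac{8}{5}, v + \tfrac{6}{25}w^{3} + \tfrac{13}{25}w^{2} - \tfrac{26}{25}w - \tfrac{18}{25}, w^{4} + \tfrac{13}{6}w^{3} - \tfrac{289}{84}w^{2} + \tfrac{4}{7}w - \tfrac{25}{7}} ≠ {1}, a proper ideal, so the enlarged system stays consistent: p is independent of I, with normal form \tfrac{42}{25}w^{4} + \tfrac{91}{25}w^{3} - \tfrac{289}{50}w^{2} + \tfrac{24}{25}w - 6.

The remainder on division by a Gröbner basis is unique — it is the normal form.

-2u^{2} - \tfrac{2}{5}uw^{2} - \tfrac{4}{5}uw + \tfrac{16}{5}u - 7vw + \tfrac{3}{2}w^{2} + 6w - 6 is independent of I; its normal form modulo I is \tfrac{42}{25}w^{4} + \tfrac{91}{25}w^{3} - \tfrac{289}{50}w^{2} + \tfrac{24}{25}w - 6.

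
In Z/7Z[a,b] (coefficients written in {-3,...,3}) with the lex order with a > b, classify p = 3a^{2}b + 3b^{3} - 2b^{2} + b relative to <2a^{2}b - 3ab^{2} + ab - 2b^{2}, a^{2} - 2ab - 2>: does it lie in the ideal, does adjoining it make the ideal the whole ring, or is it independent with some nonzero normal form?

3a^{2}b + 3b^{3} - 2b^{2} + b lies in I (it reduces to 0).

First compute the reduced Gröbner basis of I by Buchberger's algorithm.
f_1 = 2a^{2}b - 3ab^{2} + ab - 2b^{2}, LT = a^{2}b.
f_2 = a^{2} - 2ab - 2, LT = a^{2}.

S(f_1,f_2): lcm = a^{2}b. S = -3ab^{2} - 3ab - b^{2} + 2b.
  leading term ab^{2}: no divisor's leading term divides it; move -3ab^{2} to the remainder.
  leading term ab: no divisor's leading term divides it; move -3ab to the remainder.
  leading term b^{2}: no divisor's leading term divides it; move -b^{2} to the remainder.
  leading term b: no divisor's leading term divides it; move 2b to the remainder.
  remainder -3ab^{2} - 3ab - b^{2} + 2b ≠ 0; add h_3 = -3ab^{2} - 3ab - b^{2} + 2b to the basis.

S(f_1,h_3): lcm = a^{2}b^{2}. S = -a^{2}b + 2ab^{3} - ab^{2} + 3ab - b^{3}.
  leading term a^{2}b: subtract (3)·f_1 from -a^{2}b + 2ab^{3} - ab^{2} + 3ab - b^{3} → 2ab^{3} + ab^{2} - b^{3} - b^{2}
  leading term ab^{3}: subtract (-3b)·h_3 from 2ab^{3} + ab^{2} - b^{3} - b^{2} → -ab^{2} + 3b^{3} - 2b^{2}
  leading term ab^{2}: subtract (-2)·h_3 from -ab^{2} + 3b^{3} - 2b^{2} → ab + 3b^{3} + 3b^{2} - 3b
  leading term ab: no divisor's leading term divides it; move ab to the remainder.
  leading term b^{3}: no divisor's leading term divides it; move 3b^{3} to the remainder.
  leading term b^{2}: no divisor's leading term divides it; move 3b^{2} to the remainder.
  leading term b: no divisor's leading term divides it; move -3b to the remainder.
  remainder ab + 3b^{3} + 3b^{2} - 3b ≠ 0; add h_4 = ab + 3b^{3} + 3b^{2} - 3b to the basis.

S(h_3,h_4): lcm = ab^{2}. S = ab - 3b^{4} - 3b^{3} + b^{2} - 3b.
  leading term ab: subtract (1)·h_4 from ab - 3b^{4} - 3b^{3} + b^{2} - 3b → -3b^{4} + b^{3} - 2b^{2}
  leading term b^{4}: no divisor's leading term divides it; move -3b^{4} to the remainder.
  leading term b^{3}: no divisor's leading term divides it; move b^{3} to the remainder.
  leading term b^{2}: no divisor's leading term divides it; move -2b^{2} to the remainder.
  remainder -3b^{4} + b^{3} - 2b^{2} ≠ 0; add h_5 = -3b^{4} + b^{3} - 2b^{2} to the basis.

The other S-polynomials (S(f_2,h_3), S(f_1,h_4), S(f_2,h_4), S(f_1,h_5), S(f_2,h_5), S(h_3,h_5), S(h_4,h_5)) all reduce to 0 modulo the current basis, so we have a Gröbner basis.
Inter-reduce: drop elements whose leading term is divisible by another's, tail-reduce, and make monic.
Reduced Gröbner basis: {a^{2} - b^{3} - b^{2} + b - 2, ab + 3b^{3} + 3b^{2} - 3b, b^{4} + 2b^{3} + 3b^{2}}.
Label its elements g_1 = a^{2} - b^{3} - b^{2} + b - 2, g_2 = ab + 3b^{3} + 3b^{2} - 3b, g_3 = b^{4} + 2b^{3} + 3b^{2}.

Reduce p = 3a^{2}b + 3b^{3} - 2b^{2} + b modulo G:
  leading term a^{2}b: subtract (3b)·g_1 from 3a^{2}b + 3b^{3} - 2b^{2} + b → 3b^{4} - b^{3} + 2b^{2}
  leading term b^{4}: subtract (3)·g_3 from 3b^{4} - b^{3} + 2b^{2} → 0
  normal form = 0.
Since the normal form is 0, p ∈ I.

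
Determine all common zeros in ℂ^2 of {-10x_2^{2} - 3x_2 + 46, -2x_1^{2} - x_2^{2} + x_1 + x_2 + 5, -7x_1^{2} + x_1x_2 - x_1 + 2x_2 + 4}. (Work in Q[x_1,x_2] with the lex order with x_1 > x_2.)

{(-1, 2)}

Compute a lex Gröbner basis by Buchberger's algorithm.
f_1 = -10x_2^{2} - 3x_2 + 46, LT = x_2^{2}.
f_2 = -2x_1^{2} + x_1 - x_2^{2} + x_2 + 5, LT = x_1^{2}.
f_3 = -7x_1^{2} + x_1x_2 - x_1 + 2x_2 + 4, LT = x_1^{2}.

S(f_2,f_3): lcm = x_1^{2}. S = \tfrac{1}{7}x_1x_2 - \tfrac{9}{14}x_1 + \tfrac{1}{2}x_2^{2} - \tfrac{3}{14}x_2 - \tfrac{27}{14}.
  reduce S modulo (f_1, f_2, f_3):
  remainder \tfrac{1}{7}x_1x_2 - \tfrac{9}{14}x_1 - \tfrac{51}{140}x_2 + \tfrac{13}{35} ≠ 0; add h_4 = \tfrac{1}{7}x_1x_2 - \tfrac{9}{14}x_1 - \tfrac{51}{140}x_2 + \tfrac{13}{35} to the basis.

S(f_1,h_4): lcm = x_1x_2^{2}. S = \tfrac{24}{5}x_1x_2 - \tfrac{23}{5}x_1 + \tfrac{51}{20}x_2^{2} - \tfrac{13}{5}x_2.
  reduce S modulo (f_1, f_2, f_3, h_4):
  remainder 17x_1 + \tfrac{71}{8}x_2 - \tfrac{3}{4} ≠ 0; add h_5 = 17x_1 + \tfrac{71}{8}x_2 - \tfrac{3}{4} to the basis.

S(f_2,h_4): lcm = x_1^{2}x_2. S = \tfrac{9}{2}x_1^{2} + \tfrac{41}{20}x_1x_2 - \tfrac{13}{5}x_1 + \tfrac{1}{2}x_2^{3} - \tfrac{1}{2}x_2^{2} - \tfrac{5}{2}x_2.
  reduce S modulo (f_1, f_2, f_3, h_4, h_5):
  remainder \tfrac{95587}{27200}x_2 - \tfrac{95587}{13600} ≠ 0; add h_6 = \tfrac{95587}{27200}x_2 - \tfrac{95587}{13600} to the basis.

The other S-polynomials (S(f_1,f_2), S(f_1,f_3), S(f_3,h_4), S(f_1,h_5), S(f_2,h_5), S(f_3,h_5), S(h_4,h_5), S(f_1,h_6), S(f_2,h_6), S(f_3,h_6), S(h_4,h_6), S(h_5,h_6)) all reduce to 0 modulo the current basis, so we have a Gröbner basis.
Inter-reduce: drop elements whose leading term is divisible by another's, tail-reduce, and make monic.
Reduced Gröbner basis: {x_1 + 1, x_2 - 2}.

Since the basis is lex-ordered, x_2 - 2 is univariate in x_2. Its roots are {2}. Back-substituting each root into the other basis elements fixes the other coordinates.
  x_2 = 2: the earlier basis element becomes x_1 + 1 = 0, giving x_1 = -1 — point (-1, 2).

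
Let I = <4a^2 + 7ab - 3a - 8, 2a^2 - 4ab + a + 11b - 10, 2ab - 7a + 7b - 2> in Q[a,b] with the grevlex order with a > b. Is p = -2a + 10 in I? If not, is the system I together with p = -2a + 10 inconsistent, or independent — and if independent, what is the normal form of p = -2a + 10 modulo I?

Adjoining -2a + 10 makes the ideal the whole ring: the system is inconsistent.

First compute the reduced Gröbner basis of I by Buchberger's algorithm.
f_1 = 4a^2 + 7ab - 3a - 8, LT = a^2.
f_2 = 2a^2 - 4ab + a + 11b - 10, LT = a^2.
f_3 = 2ab - 7a + 7b - 2, LT = ab.

S(f_1,f_2): lcm = a^2. S = 15/4ab - 5/4a - 11/2b + 3.
  leading term ab: subtract (15/8)·f_3 from 15/4ab - 5/4a - 11/2b + 3 → 95/8a - 149/8b + 27/4
  leading term a: no divisor's leading term divides it; move 95/8a to the remainder.
  leading term b: no divisor's leading term divides it; move -149/8b to the remainder.
  leading term 1: no divisor's leading term divides it; move 27/4 to the remainder.
  remainder 95/8a - 149/8b + 27/4 ≠ 0; add h_4 = 95/8a - 149/8b + 27/4 to the basis.

S(f_1,f_3): lcm = a^2b. S = 7/4ab^2 + 7/2a^2 - 17/4ab + a - 2b.
  leading term ab^2: subtract (7/8b)·f_3 from 7/4ab^2 + 7/2a^2 - 17/4ab + a - 2b → 7/2a^2 + 15/8ab - 49/8b^2 + a - 1/4b
  leading term a^2: subtract (7/8)·f_1 from 7/2a^2 + 15/8ab - 49/8b^2 + a - 1/4b → -17/4ab - 49/8b^2 + 29/8a - 1/4b + 7
  leading term ab: subtract (-17/8)·f_3 from -17/4ab - 49/8b^2 + 29/8a - 1/4b + 7 → -49/8b^2 - 45/4a + 117/8b + 11/4
  leading term b^2: no divisor's leading term divides it; move -49/8b^2 to the remainder.
  leading term a: subtract (-18/19)·h_4 from -45/4a + 117/8b + 11/4 → -459/152b + 695/76
  leading term b: no divisor's leading term divides it; move -459/152b to the remainder.
  leading term 1: no divisor's leading term divides it; move 695/76 to the remainder.
  remainder -49/8b^2 - 459/152b + 695/76 ≠ 0; add h_5 = -49/8b^2 - 459/152b + 695/76 to the basis.

S(f_2,f_3): lcm = a^2b. S = -2ab^2 + 7/2a^2 - 3ab + 11/2b^2 + a - 5b.
  leading term ab^2: subtract (-b)·f_3 from -2ab^2 + 7/2a^2 - 3ab + 11/2b^2 + a - 5b → 7/2a^2 - 10ab + 25/2b^2 + a - 7b
  leading term a^2: subtract (7/8)·f_1 from 7/2a^2 - 10ab + 25/2b^2 + a - 7b → -129/8ab + 25/2b^2 + 29/8a - 7b + 7
  leading term ab: subtract (-129/16)·f_3 from -129/8ab + 25/2b^2 + 29/8a - 7b + 7 → 25/2b^2 - 845/16a + 791/16b - 73/8
  leading term b^2: subtract (-100/49)·h_5 from 25/2b^2 - 845/16a + 791/16b - 73/8 → -845/16a + 644621/14896b + 71037/7448
  leading term a: subtract (-169/38)·h_4 from -845/16a + 644621/14896b + 71037/7448 → -36828/931b + 36828/931
  leading term b: no divisor's leading term divides it; move -36828/931b to the remainder.
  leading term 1: no divisor's leading term divides it; move 36828/931 to the remainder.
  remainder -36828/931b + 36828/931 ≠ 0; add h_6 = -36828/931b + 36828/931 to the basis.

S(f_1,h_4): lcm = a^2. S = 1261/380ab - 501/380a - 2.
  leading term ab: subtract (1261/760)·f_3 from 1261/380ab - 501/380a - 2 → 1565/152a - 8827/760b + 501/380
  leading term a: subtract (313/361)·h_4 from 1565/152a - 8827/760b + 501/380 → 8184/1805b - 8184/1805
  leading term b: subtract (-98/855)·h_6 from 8184/1805b - 8184/1805 → 0
  remainder 0.

S(f_2,h_4): lcm = a^2. S = -41/95ab - 13/190a + 11/2b - 5.
  leading term ab: subtract (-41/190)·f_3 from -41/95ab - 13/190a + 11/2b - 5 → -30/19a + 666/95b - 516/95
  leading term a: subtract (-48/361)·h_4 from -30/19a + 666/95b - 516/95 → 8184/1805b - 8184/1805
  leading term b: subtract (-98/855)·h_6 from 8184/1805b - 8184/1805 → 0
  remainder 0.

S(f_3,h_4): lcm = ab. S = 149/95b^2 - 7/2a + 557/190b - 1.
  leading term b^2: subtract (-1192/4655)·h_5 from 149/95b^2 - 7/2a + 557/190b - 1 → -7/2a + 76357/35378b + 23733/17689
  leading term a: subtract (-28/95)·h_4 from -7/2a + 76357/35378b + 23733/17689 → -294624/88445b + 294624/88445
  leading term b: subtract (8/95)·h_6 from -294624/88445b + 294624/88445 → 0
  remainder 0.

S(f_1,h_5): leading monomials are coprime, so the S-polynomial reduces to 0 (Buchberger's first criterion).
S(f_2,h_5): leading monomials are coprime, so the S-polynomial reduces to 0 (Buchberger's first criterion).
S(f_3,h_5): lcm = ab^2. S = -7435/1862ab + 7/2b^2 + 1390/931a - b.
  leading term ab: subtract (-7435/3724)·f_3 from -7435/1862ab + 7/2b^2 + 1390/931a - b → 7/2b^2 - 46485/3724a + 6903/532b - 7435/1862
  leading term b^2: subtract (-4/7)·h_5 from 7/2b^2 - 46485/3724a + 6903/532b - 7435/1862 → -46485/3724a + 45/4b + 2295/1862
  leading term a: subtract (-18594/17689)·h_4 from -46485/3724a + 45/4b + 2295/1862 → -147312/17689b + 147312/17689
  leading term b: subtract (4/19)·h_6 from -147312/17689b + 147312/17689 → 0
  remainder 0.

S(h_4,h_5): leading monomials are coprime, so the S-polynomial reduces to 0 (Buchberger's first criterion).
S(f_1,h_6): leading monomials are coprime, so the S-polynomial reduces to 0 (Buchberger's first criterion).
S(f_2,h_6): leading monomials are coprime, so the S-polynomial reduces to 0 (Buchberger's first criterion).
S(f_3,h_6): lcm = ab. S = -5/2a + 7/2b - 1.
  leading term a: subtract (-4/19)·h_4 from -5/2a + 7/2b - 1 → -8/19b + 8/19
  leading term b: subtract (98/9207)·h_6 from -8/19b + 8/19 → 0
  remainder 0.

S(h_4,h_6): leading monomials are coprime, so the S-polynomial reduces to 0 (Buchberger's first criterion).
S(h_5,h_6): lcm = b^2. S = 1390/931b - 1390/931.
  leading term b: subtract (-695/18414)·h_6 from 1390/931b - 1390/931 → 0
  remainder 0.

Every S-polynomial of the final basis reduces to 0, so we have a Gröbner basis.
Inter-reduce: drop elements whose leading term is divisible by another's, tail-reduce, and make monic.
Reduced Gröbner basis: {a - 1, b - 1}.
Label its elements g_1 = a - 1, g_2 = b - 1.

Reduce p = -2a + 10 modulo G:
  leading term a: subtract (-2)·g_1 from -2a + 10 → 8
  leading term 1: no divisor's leading term divides it; move 8 to the remainder.
  normal form = 8.
The normal form is nonzero, so p ∉ I. Since p minus its normal form lies in I, I + (p) = I + (r) where r = 8; decide whether this ideal is the whole ring.
Here r = 8 is a nonzero constant, hence a unit: 1 ∈ I + (p), the Gröbner basis of I + (p) is {1}, and the enlarged system has no common solution — adjoining p is inconsistent.

The remainder on division by a Gröbner basis is unique — it is the normal form.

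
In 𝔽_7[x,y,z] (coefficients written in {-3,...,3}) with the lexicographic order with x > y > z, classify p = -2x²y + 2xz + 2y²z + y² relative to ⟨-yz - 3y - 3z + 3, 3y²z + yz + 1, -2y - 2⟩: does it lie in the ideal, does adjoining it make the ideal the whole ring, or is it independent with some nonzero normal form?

First compute the reduced Gröbner basis of I by Buchberger's algorithm.
f_1 = -yz - 3y - 3z + 3, LT = yz.
f_2 = 3y²z + yz + 1, LT = y²z.
f_3 = -2y - 2, LT = y.

S(f_1,f_2): lcm = y²z. S = 3y² - 2yz - 3y + 2.
  leading term y²: subtract (2y)·f_3 from 3y² - 2yz - 3y + 2 → -2yz + y + 2
  leading term yz: subtract (2)·f_1 from -2yz + y + 2 → -z + 3
  leading term z: no divisor's leading term divides it; move -z to the remainder.
  leading term 1: no divisor's leading term divides it; move 3 to the remainder.
  remainder -z + 3 ≠ 0; add h_4 = -z + 3 to the basis.

The other S-polynomials (S(f_1,f_3), S(f_2,f_3), S(f_1,h_4), S(f_2,h_4), S(f_3,h_4)) all reduce to 0 modulo the current basis, so we have a Gröbner basis.
Inter-reduce: drop elements whose leading term is divisible by another's, tail-reduce, and make monic.
Reduced Gröbner basis: {y + 1, z - 3}.
Label its elements g_1 = y + 1, g_2 = z - 3.

Reduce p = -2x²y + 2xz + 2y²z + y² modulo G:
  leading term x²y: subtract (-2x²)·g_1 from -2x²y + 2xz + 2y²z + y² → 2x² + 2xz + 2y²z + y²
  leading term x²: no divisor's leading term divides it; move 2x² to the remainder.
  leading term xz: subtract (2x)·g_2 from 2xz + 2y²z + y² → -x + 2y²z + y²
  leading term x: no divisor's leading term divides it; move -x to the remainder.
  leading term y²z: subtract (2yz)·g_1 from 2y²z + y² → y² - 2yz
  leading term y²: subtract (y)·g_1 from y² - 2yz → -2yz - y
  leading term yz: subtract (-2z)·g_1 from -2yz - y → -y + 2z
  leading term y: subtract (-1)·g_1 from -y + 2z → 2z + 1
  leading term z: subtract (2)·g_2 from 2z + 1 → 0
  normal form = 2x² - x.
The normal form is nonzero, so p ∉ I. Since p minus its normal form lies in I, I + (p) = I + (r) where r = 2x² - x; decide whether this ideal is the whole ring.
Run Buchberger on G together with r (pairs among the g_i already reduce to 0 since G is a Gröbner basis):
g_1 = y + 1, LT = y.
g_2 = z - 3, LT = z.
r = 2x² - x, LT = x².

The S-polynomials (S(g_1,g_2), S(g_1,r), S(g_2,r)) all reduce to 0 modulo the current basis, so we have a Gröbner basis.
Inter-reduce: drop elements whose leading term is divisible by another's, tail-reduce, and make monic.
Reduced Gröbner basis: {x² + 3x, y + 1, z - 3}.
The reduced Gröbner basis of I + (p) is {x² + 3x, y + 1, z - 3} ≠ {1}, a proper ideal, so the enlarged system stays consistent: p is independent of I, with normal form 2x² - x.

-2x²y + 2xz + 2y²z + y² is independent of I; its normal form modulo I is 2x² - x.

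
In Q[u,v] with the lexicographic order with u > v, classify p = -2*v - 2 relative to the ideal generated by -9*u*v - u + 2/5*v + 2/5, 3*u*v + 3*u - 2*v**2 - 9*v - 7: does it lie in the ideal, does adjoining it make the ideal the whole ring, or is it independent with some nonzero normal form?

-2*v - 2 is independent of I; its normal form modulo I is -2*v - 2.

First compute the reduced Gröbner basis of I by Buchberger's algorithm.
f_1 = -9*u*v - u + 2/5*v + 2/5, LT = u*v.
f_2 = 3*u*v + 3*u - 2*v**2 - 9*v - 7, LT = u*v.

S(f_1,f_2): lcm = u*v. S = -8/9*u + 2/3*v**2 + 133/45*v + 103/45.
  leading term u: no divisor's leading term divides it; move -8/9*u to the remainder.
  leading term v**2: no divisor's leading term divides it; move 2/3*v**2 to the remainder.
  leading term v: no divisor's leading term divides it; move 133/45*v to the remainder.
  leading term 1: no divisor's leading term divides it; move 103/45 to the remainder.
  remainder -8/9*u + 2/3*v**2 + 133/45*v + 103/45 ≠ 0; add h_3 = -8/9*u + 2/3*v**2 + 133/45*v + 103/45 to the basis.

S(f_1,h_3): lcm = u*v. S = 1/9*u + 3/4*v**3 + 133/40*v**2 + 911/360*v - 2/45.
  leading term u: subtract (-1/8)·h_3 from 1/9*u + 3/4*v**3 + 133/40*v**2 + 911/360*v - 2/45 → 3/4*v**3 + 409/120*v**2 + 29/10*v + 29/120
  leading term v**3: no divisor's leading term divides it; move 3/4*v**3 to the remainder.
  leading term v**2: no divisor's leading term divides it; move 409/120*v**2 to the remainder.
  leading term v: no divisor's leading term divides it; move 29/10*v to the remainder.
  leading term 1: no divisor's leading term divides it; move 29/120 to the remainder.
  remainder 3/4*v**3 + 409/120*v**2 + 29/10*v + 29/120 ≠ 0; add h_4 = 3/4*v**3 + 409/120*v**2 + 29/10*v + 29/120 to the basis.

The other S-polynomials (S(f_2,h_3), S(f_1,h_4), S(f_2,h_4), S(h_3,h_4)) all reduce to 0 modulo the current basis, so we have a Gröbner basis.
Inter-reduce: drop elements whose leading term is divisible by another's, tail-reduce, and make monic.
Reduced Gröbner basis: {u - 3/4*v**2 - 133/40*v - 103/40, v**3 + 409/90*v**2 + 58/15*v + 29/90}.
Label its elements g_1 = u - 3/4*v**2 - 133/40*v - 103/40, g_2 = v**3 + 409/90*v**2 + 58/15*v + 29/90.

Reduce p = -2*v - 2 modulo G:
  leading term v: no divisor's leading term divides it; move -2*v to the remainder.
  leading term 1: no divisor's leading term divides it; move -2 to the remainder.
  normal form = -2*v - 2.
The normal form is nonzero, so p ∉ I. Since p minus its normal form lies in I, I + (p) = I + (r) where r = -2*v - 2; decide whether this ideal is the whole ring.
Run Buchberger on G together with r (pairs among the g_i already reduce to 0 since G is a Gröbner basis):
g_1 = u - 3/4*v**2 - 133/40*v - 103/40, LT = u.
g_2 = v**3 + 409/90*v**2 + 58/15*v + 29/90, LT = v**3.
r = -2*v - 2, LT = v.

The S-polynomials (S(g_1,g_2), S(g_1,r), S(g_2,r)) all reduce to 0 modulo the current basis, so we have a Gröbner basis.
Inter-reduce: drop elements whose leading term is divisible by another's, tail-reduce, and make monic.
Reduced Gröbner basis: {u, v + 1}.
The reduced Gröbner basis of I + (p) is {u, v + 1} ≠ {1}, a proper ideal, so the enlarged system stays consistent: p is independent of I, with normal form -2*v - 2.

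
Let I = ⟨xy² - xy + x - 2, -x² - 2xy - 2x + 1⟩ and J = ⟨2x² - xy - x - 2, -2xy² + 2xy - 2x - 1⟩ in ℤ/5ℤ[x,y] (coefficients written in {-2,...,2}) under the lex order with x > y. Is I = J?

For a fixed monomial order, each ideal has a unique reduced Gröbner basis; comparing bases decides equality.
Buchberger on the first generating set:
f_1 = xy² - xy + x - 2, LT = xy².
f_2 = -x² - 2xy - 2x + 1, LT = x².

S(f_1,f_2): lcm = x²y². S = -x²y + x² - 2xy³ - 2xy² - 2x + y².
  leading term x²y: subtract (y)·f_2 from -x²y + x² - 2xy³ - 2xy² - 2x + y² → x² - 2xy³ + 2xy - 2x + y² - y
  leading term x²: subtract (-1)·f_2 from x² - 2xy³ + 2xy - 2x + y² - y → -2xy³ + x + y² - y + 1
  leading term xy³: subtract (-2y)·f_1 from -2xy³ + x + y² - y + 1 → -2xy² + 2xy + x + y² + 1
  leading term xy²: subtract (-2)·f_1 from -2xy² + 2xy + x + y² + 1 → -2x + y² + 2
  leading term x: no divisor's leading term divides it; move -2x to the remainder.
  leading term y²: no divisor's leading term divides it; move y² to the remainder.
  leading term 1: no divisor's leading term divides it; move 2 to the remainder.
  remainder -2x + y² + 2 ≠ 0; add g_3 = -2x + y² + 2 to the basis.

S(f_1,g_3): lcm = xy². S = -xy + x - 2y⁴ + y² - 2.
  leading term xy: subtract (-2y)·g_3 from -xy + x - 2y⁴ + y² - 2 → x - 2y⁴ + 2y³ + y² - y - 2
  leading term x: subtract (2)·g_3 from x - 2y⁴ + 2y³ + y² - y - 2 → -2y⁴ + 2y³ - y² - y - 1
  leading term y⁴: no divisor's leading term divides it; move -2y⁴ to the remainder.
  leading term y³: no divisor's leading term divides it; move 2y³ to the remainder.
  leading term y²: no divisor's leading term divides it; move -y² to the remainder.
  leading term y: no divisor's leading term divides it; move -y to the remainder.
  leading term 1: no divisor's leading term divides it; move -1 to the remainder.
  remainder -2y⁴ + 2y³ - y² - y - 1 ≠ 0; add g_4 = -2y⁴ + 2y³ - y² - y - 1 to the basis.

The other S-polynomials (S(f_2,g_3), S(f_1,g_4), S(f_2,g_4), S(g_3,g_4)) all reduce to 0 modulo the current basis, so we have a Gröbner basis.
Inter-reduce: drop elements whose leading term is divisible by another's, tail-reduce, and make monic.
Reduced Gröbner basis: {x + 2y² - 1, y⁴ - y³ - 2y² - 2y - 2}.

Buchberger on the second generating set:
h_1 = 2x² - xy - x - 2, LT = x².
h_2 = -2xy² + 2xy - 2x - 1, LT = xy².

S(h_1,h_2): lcm = x²y². S = x²y - x² + 2xy³ + 2xy² + 2x - y².
  leading term x²y: subtract (-2y)·h_1 from x²y - x² + 2xy³ + 2xy² + 2x - y² → -x² + 2xy³ - 2xy + 2x - y² + y
  leading term x²: subtract (2)·h_1 from -x² + 2xy³ - 2xy + 2x - y² + y → 2xy³ - x - y² + y - 1
  leading term xy³: subtract (-y)·h_2 from 2xy³ - x - y² + y - 1 → 2xy² - 2xy - x - y² - 1
  leading term xy²: subtract (-1)·h_2 from 2xy² - 2xy - x - y² - 1 → 2x - y² - 2
  leading term x: no divisor's leading term divides it; move 2x to the remainder.
  leading term y²: no divisor's leading term divides it; move -y² to the remainder.
  leading term 1: no divisor's leading term divides it; move -2 to the remainder.
  remainder 2x - y² - 2 ≠ 0; add k_3 = 2x - y² - 2 to the basis.

S(h_2,k_3): lcm = xy². S = -xy + x - 2y⁴ + y² - 2.
  leading term xy: subtract (2y)·k_3 from -xy + x - 2y⁴ + y² - 2 → x - 2y⁴ + 2y³ + y² - y - 2
  leading term x: subtract (-2)·k_3 from x - 2y⁴ + 2y³ + y² - y - 2 → -2y⁴ + 2y³ - y² - y - 1
  leading term y⁴: no divisor's leading term divides it; move -2y⁴ to the remainder.
  leading term y³: no divisor's leading term divides it; move 2y³ to the remainder.
  leading term y²: no divisor's leading term divides it; move -y² to the remainder.
  leading term y: no divisor's leading term divides it; move -y to the remainder.
  leading term 1: no divisor's leading term divides it; move -1 to the remainder.
  remainder -2y⁴ + 2y³ - y² - y - 1 ≠ 0; add k_4 = -2y⁴ + 2y³ - y² - y - 1 to the basis.

The other S-polynomials (S(h_1,k_3), S(h_1,k_4), S(h_2,k_4), S(k_3,k_4)) all reduce to 0 modulo the current basis, so we have a Gröbner basis.
Inter-reduce: drop elements whose leading term is divisible by another's, tail-reduce, and make monic.
Reduced Gröbner basis: {x + 2y² - 1, y⁴ - y³ - 2y² - 2y - 2}.

The two bases agree; hence the ideals are identical.

Yes, the ideals are equal.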